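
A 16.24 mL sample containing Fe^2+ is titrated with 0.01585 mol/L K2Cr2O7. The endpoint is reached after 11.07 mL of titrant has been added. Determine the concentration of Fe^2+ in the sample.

n(K2Cr2O7) = 0.01585 x 0.01107 = 0.0001755 mol.
From the balanced equation, 1 mol K2Cr2O7 reacts with 6 mol Fe^2+, so n(Fe^2+) = 0.0001755 x 6/1 = 0.001053 mol.
[Fe^2+] = 0.001053 / 0.01624 L = 0.0648 M.

0.0648 M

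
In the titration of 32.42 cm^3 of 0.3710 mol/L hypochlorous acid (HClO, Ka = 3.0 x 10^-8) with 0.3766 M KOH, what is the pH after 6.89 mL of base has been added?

6.96

Initial n(HClO) = 0.3710 x 0.03242 = 0.01203 mol.
n(KOH) added = 0.3766 x 0.006890 = 0.002595 mol, converting that many moles of HClO to ClO-.
Remaining n(HClO) = 0.009433 mol; n(ClO-) = 0.002595 mol.
By Henderson-Hasselbalch, pH = pKa + log([A^-]/[HA]) = 7.52 + log(0.002595/0.009433) = 7.52 + (-0.56) = 6.96.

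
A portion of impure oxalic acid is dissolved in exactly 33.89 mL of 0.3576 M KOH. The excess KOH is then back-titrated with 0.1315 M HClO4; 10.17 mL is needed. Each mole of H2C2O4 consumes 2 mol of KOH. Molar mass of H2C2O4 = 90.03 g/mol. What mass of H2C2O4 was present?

Total n(KOH) added = 0.3576 x 0.03389 = 0.01212 mol.
n(HClO4) used = 0.1315 x 0.01017 = 0.001337 mol, which equals the excess n(KOH).
So n(KOH) consumed by the sample = 0.01212 - 0.001337 = 0.01078 mol.
n(H2C2O4) = 0.01078 / 2 = 0.005391 mol.
mass = 0.005391 mol x 90.03 g/mol = 0.485 g.

0.485 g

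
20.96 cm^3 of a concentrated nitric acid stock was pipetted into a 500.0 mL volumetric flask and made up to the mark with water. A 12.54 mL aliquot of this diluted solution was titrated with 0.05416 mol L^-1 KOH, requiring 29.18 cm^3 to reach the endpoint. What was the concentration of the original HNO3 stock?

3.01 M

n(KOH) = 0.05416 x 0.02918 = 0.001580 mol.
n(HNO3) in the aliquot = 0.001580 mol.
[diluted HNO3] = 0.001580 / 0.01254 = 0.1260 M.
Dilution factor = 500.0/20.96 = 23.85, so [stock] = 0.1260 x 23.85 = 3.01 M.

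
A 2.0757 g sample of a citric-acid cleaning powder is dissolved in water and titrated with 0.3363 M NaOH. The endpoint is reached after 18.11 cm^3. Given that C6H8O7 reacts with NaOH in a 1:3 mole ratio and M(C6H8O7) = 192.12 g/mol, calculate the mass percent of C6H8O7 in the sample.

18.8%

n(NaOH) = 0.3363 x 0.01811 = 0.006090 mol.
n(C6H8O7) = 0.006090 / 3 = 0.002030 mol.
mass of C6H8O7 = 0.002030 x 192.12 = 0.3900 g.
% purity = 0.3900 / 2.0757 x 100 = 18.8%.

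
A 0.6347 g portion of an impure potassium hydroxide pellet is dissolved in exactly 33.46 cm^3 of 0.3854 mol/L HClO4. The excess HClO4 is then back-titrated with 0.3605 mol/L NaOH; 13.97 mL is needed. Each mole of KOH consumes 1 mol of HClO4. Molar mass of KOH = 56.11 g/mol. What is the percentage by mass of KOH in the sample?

69.5%

Total n(HClO4) added = 0.3854 x 0.03346 = 0.01290 mol.
n(NaOH) used = 0.3605 x 0.01397 = 0.005036 mol, which equals the excess n(HClO4).
So n(HClO4) consumed by the sample = 0.01290 - 0.005036 = 0.007859 mol.
n(KOH) = 0.007859 / 1 = 0.007859 mol.
mass KOH = 0.007859 x 56.11 = 0.4410 g, so %KOH = 0.4410/0.6347 x 100 = 69.5%.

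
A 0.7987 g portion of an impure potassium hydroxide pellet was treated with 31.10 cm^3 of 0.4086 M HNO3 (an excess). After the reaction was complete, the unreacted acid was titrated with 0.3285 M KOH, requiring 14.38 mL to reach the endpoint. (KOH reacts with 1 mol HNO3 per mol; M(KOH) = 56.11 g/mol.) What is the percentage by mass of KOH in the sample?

56.1%

Total n(HNO3) added = 0.4086 x 0.03110 = 0.01271 mol.
n(KOH) used = 0.3285 x 0.01438 = 0.004724 mol, which equals the excess n(HNO3).
So n(HNO3) consumed by the sample = 0.01271 - 0.004724 = 0.007984 mol.
n(KOH) = 0.007984 / 1 = 0.007984 mol.
mass KOH = 0.007984 x 56.11 = 0.4480 g, so %KOH = 0.4480/0.7987 x 100 = 56.1%.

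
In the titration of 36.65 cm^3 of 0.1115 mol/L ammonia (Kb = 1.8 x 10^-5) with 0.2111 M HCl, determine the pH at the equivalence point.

n(NH3) = 0.1115 x 0.03665 = 0.004086 mol; V(HCl) at equivalence = 0.004086/0.2111 = 0.01936 L.
At equivalence the base is fully converted to NH4+; total volume = 0.05601 L, so [NH4+] = 0.004086/0.05601 = 0.07296 M.
Ka(NH4+) = Kw/Kb = 1.0e-14 / 1.8 x 10^-5 = 5.56e-10.
[H^+] = sqrt(Ka x [NH4+]) = sqrt(5.56e-10 x 0.07296) = 6.37e-6 M.
pH = -log(6.37e-6) = 5.20.

5.20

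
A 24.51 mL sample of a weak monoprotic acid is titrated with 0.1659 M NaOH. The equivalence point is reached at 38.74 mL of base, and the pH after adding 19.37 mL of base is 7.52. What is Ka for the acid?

19.37 mL is half of the equivalence volume, so this is the half-equivalence point where [HA] = [A^-].
At half-equivalence pH = pKa, so pKa = 7.52.
Ka = 10^(-7.52) = 3.0 x 10^-8.

3.0 x 10^-8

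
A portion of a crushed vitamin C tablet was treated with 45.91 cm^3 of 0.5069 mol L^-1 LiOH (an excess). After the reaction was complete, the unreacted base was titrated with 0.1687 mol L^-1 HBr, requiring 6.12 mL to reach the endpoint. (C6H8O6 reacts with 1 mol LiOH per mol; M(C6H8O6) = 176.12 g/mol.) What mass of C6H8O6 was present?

Total n(LiOH) added = 0.5069 x 0.04591 = 0.02327 mol.
n(HBr) used = 0.1687 x 0.006120 = 0.001032 mol, which equals the excess n(LiOH).
So n(LiOH) consumed by the sample = 0.02327 - 0.001032 = 0.02224 mol.
n(C6H8O6) = 0.02224 / 1 = 0.02224 mol.
mass = 0.02224 mol x 176.12 g/mol = 3.92 g.

3.92 g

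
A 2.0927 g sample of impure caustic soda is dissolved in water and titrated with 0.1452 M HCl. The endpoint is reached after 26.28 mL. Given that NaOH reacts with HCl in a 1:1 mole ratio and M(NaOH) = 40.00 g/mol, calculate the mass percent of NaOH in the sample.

7.29%

n(HCl) = 0.1452 x 0.02628 = 0.003816 mol.
n(NaOH) = 0.003816 / 1 = 0.003816 mol.
mass of NaOH = 0.003816 x 40.00 = 0.1526 g.
% purity = 0.1526 / 2.0927 x 100 = 7.29%.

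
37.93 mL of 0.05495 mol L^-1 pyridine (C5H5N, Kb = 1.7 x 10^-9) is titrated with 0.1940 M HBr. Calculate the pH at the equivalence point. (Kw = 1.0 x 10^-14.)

n(C5H5N) = 0.05495 x 0.03793 = 0.002084 mol; V(HBr) at equivalence = 0.002084/0.1940 = 0.01074 L.
At equivalence the base is fully converted to C5H5NH+; total volume = 0.04867 L, so [C5H5NH+] = 0.002084/0.04867 = 0.04282 M.
Ka(C5H5NH+) = Kw/Kb = 1.0e-14 / 1.7 x 10^-9 = 5.88e-6.
[H^+] = sqrt(Ka x [C5H5NH+]) = sqrt(5.88e-6 x 0.04282) = 0.000502 M.
pH = -log(0.000502) = 3.30.

3.30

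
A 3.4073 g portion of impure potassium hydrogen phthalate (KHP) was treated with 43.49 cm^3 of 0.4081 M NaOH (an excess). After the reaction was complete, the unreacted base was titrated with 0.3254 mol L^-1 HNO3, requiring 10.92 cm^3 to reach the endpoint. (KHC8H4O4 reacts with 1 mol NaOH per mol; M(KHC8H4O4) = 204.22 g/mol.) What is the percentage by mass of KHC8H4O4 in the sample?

85.1%

Total n(NaOH) added = 0.4081 x 0.04349 = 0.01775 mol.
n(HNO3) used = 0.3254 x 0.01092 = 0.003553 mol, which equals the excess n(NaOH).
So n(NaOH) consumed by the sample = 0.01775 - 0.003553 = 0.01419 mol.
n(KHC8H4O4) = 0.01419 / 1 = 0.01419 mol.
mass KHC8H4O4 = 0.01419 x 204.22 = 2.899 g, so %KHC8H4O4 = 2.899/3.4073 x 100 = 85.1%.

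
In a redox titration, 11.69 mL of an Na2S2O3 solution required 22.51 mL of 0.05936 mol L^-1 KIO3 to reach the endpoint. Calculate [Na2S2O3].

n(KIO3) = 0.05936 x 0.02251 = 0.001336 mol.
From the balanced equation, 1 mol KIO3 reacts with 6 mol Na2S2O3, so n(Na2S2O3) = 0.001336 x 6/1 = 0.008017 mol.
[Na2S2O3] = 0.008017 / 0.01169 L = 0.686 M.

0.686 M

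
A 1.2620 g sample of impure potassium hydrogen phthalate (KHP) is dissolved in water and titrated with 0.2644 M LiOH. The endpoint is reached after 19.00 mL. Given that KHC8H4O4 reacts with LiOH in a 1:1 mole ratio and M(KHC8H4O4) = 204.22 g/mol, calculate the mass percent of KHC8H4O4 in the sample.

n(LiOH) = 0.2644 x 0.01900 = 0.005024 mol.
n(KHC8H4O4) = 0.005024 / 1 = 0.005024 mol.
mass of KHC8H4O4 = 0.005024 x 204.22 = 1.026 g.
% purity = 1.026 / 1.2620 x 100 = 81.3%.

81.3%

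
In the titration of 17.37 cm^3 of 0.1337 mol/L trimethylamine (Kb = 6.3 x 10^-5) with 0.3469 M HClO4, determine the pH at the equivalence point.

5.41

n((CH3)3N) = 0.1337 x 0.01737 = 0.002322 mol; V(HClO4) at equivalence = 0.002322/0.3469 = 0.006695 L.
At equivalence the base is fully converted to (CH3)3NH+; total volume = 0.02406 L, so [(CH3)3NH+] = 0.002322/0.02406 = 0.09651 M.
Ka((CH3)3NH+) = Kw/Kb = 1.0e-14 / 6.3 x 10^-5 = 1.59e-10.
[H^+] = sqrt(Ka x [(CH3)3NH+]) = sqrt(1.59e-10 x 0.09651) = 3.91e-6 M.
pH = -log(3.91e-6) = 5.41.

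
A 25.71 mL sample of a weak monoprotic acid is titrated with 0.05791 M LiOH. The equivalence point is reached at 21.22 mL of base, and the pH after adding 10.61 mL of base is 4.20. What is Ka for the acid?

10.61 mL is half of the equivalence volume, so this is the half-equivalence point where [HA] = [A^-].
At half-equivalence pH = pKa, so pKa = 4.20.
Ka = 10^(-4.20) = 6.3 x 10^-5.

6.3 x 10^-5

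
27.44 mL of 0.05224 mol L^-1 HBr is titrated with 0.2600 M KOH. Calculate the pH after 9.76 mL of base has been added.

n(acid) = 0.05224 x 0.02744 = 0.001433 mol; n(KOH) added = 0.2600 x 0.009760 = 0.002538 mol.
Base is in excess by 0.002538 - 0.001433 = 0.001104 mol in a total volume of 0.03720 L.
[OH^-] = 0.001104/0.03720 = 0.02968 M, so pOH = 1.53 and pH = 14.00 - 1.53 = 12.47.

12.47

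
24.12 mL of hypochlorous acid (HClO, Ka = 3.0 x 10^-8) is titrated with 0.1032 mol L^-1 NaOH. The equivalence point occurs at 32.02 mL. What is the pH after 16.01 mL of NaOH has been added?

16.01 mL is exactly half the equivalence volume (32.02/2), i.e. the half-equivalence point.
There, n(HA) = n(A^-), so pH = pKa = -log(3.0 x 10^-8) = 7.52.

7.52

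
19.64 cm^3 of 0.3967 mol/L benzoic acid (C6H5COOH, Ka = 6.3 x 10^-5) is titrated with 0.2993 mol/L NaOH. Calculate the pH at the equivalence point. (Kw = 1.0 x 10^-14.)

8.72

n(C6H5COOH) = 0.3967 x 0.01964 = 0.007791 mol; V(NaOH) at equivalence = 0.007791/0.2993 = 0.02603 L.
At equivalence all the acid is converted to C6H5COO-; total volume = 0.01964 + 0.02603 = 0.04567 L, so [C6H5COO-] = 0.007791/0.04567 = 0.1706 M.
Kb = Kw/Ka = 1.0e-14 / 6.3 x 10^-5 = 1.59e-10.
[OH^-] = sqrt(Kb x [C6H5COO-]) = sqrt(1.59e-10 x 0.1706) = 5.20e-6 M.
pOH = 5.28, so pH = 14.00 - 5.28 = 8.72.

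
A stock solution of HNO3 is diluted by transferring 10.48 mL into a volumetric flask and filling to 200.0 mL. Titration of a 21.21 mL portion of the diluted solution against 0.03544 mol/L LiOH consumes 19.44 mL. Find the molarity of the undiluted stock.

n(LiOH) = 0.03544 x 0.01944 = 0.0006890 mol.
n(HNO3) in the aliquot = 0.0006890 mol.
[diluted HNO3] = 0.0006890 / 0.02121 = 0.03248 M.
Dilution factor = 200.0/10.48 = 19.08, so [stock] = 0.03248 x 19.08 = 0.620 M.

0.620 M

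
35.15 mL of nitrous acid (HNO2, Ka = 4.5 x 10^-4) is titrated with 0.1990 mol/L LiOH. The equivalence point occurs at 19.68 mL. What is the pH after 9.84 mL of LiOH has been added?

3.35

9.84 mL is exactly half the equivalence volume (19.68/2), i.e. the half-equivalence point.
There, n(HA) = n(A^-), so pH = pKa = -log(4.5 x 10^-4) = 3.35.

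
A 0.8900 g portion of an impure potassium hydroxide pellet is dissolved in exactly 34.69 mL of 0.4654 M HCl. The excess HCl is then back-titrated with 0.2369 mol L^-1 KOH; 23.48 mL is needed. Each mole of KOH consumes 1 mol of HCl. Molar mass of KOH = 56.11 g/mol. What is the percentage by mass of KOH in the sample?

Total n(HCl) added = 0.4654 x 0.03469 = 0.01614 mol.
n(KOH) used = 0.2369 x 0.02348 = 0.005562 mol, which equals the excess n(HCl).
So n(HCl) consumed by the sample = 0.01614 - 0.005562 = 0.01058 mol.
n(KOH) = 0.01058 / 1 = 0.01058 mol.
mass KOH = 0.01058 x 56.11 = 0.5938 g, so %KOH = 0.5938/0.8900 x 100 = 66.7%.

66.7%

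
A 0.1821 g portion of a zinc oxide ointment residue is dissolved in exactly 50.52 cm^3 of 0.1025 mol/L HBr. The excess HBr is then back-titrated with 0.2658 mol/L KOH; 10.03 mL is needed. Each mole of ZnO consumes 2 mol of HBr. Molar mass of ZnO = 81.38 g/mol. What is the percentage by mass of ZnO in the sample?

56.1%

Total n(HBr) added = 0.1025 x 0.05052 = 0.005178 mol.
n(KOH) used = 0.2658 x 0.01003 = 0.002666 mol, which equals the excess n(HBr).
So n(HBr) consumed by the sample = 0.005178 - 0.002666 = 0.002512 mol.
n(ZnO) = 0.002512 / 2 = 0.001256 mol.
mass ZnO = 0.001256 x 81.38 = 0.1022 g, so %ZnO = 0.1022/0.1821 x 100 = 56.1%.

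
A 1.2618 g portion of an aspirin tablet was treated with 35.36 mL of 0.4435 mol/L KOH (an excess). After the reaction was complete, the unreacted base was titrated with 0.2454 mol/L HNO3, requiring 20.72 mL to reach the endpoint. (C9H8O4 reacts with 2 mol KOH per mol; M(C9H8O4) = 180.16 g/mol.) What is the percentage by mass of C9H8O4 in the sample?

Total n(KOH) added = 0.4435 x 0.03536 = 0.01568 mol.
n(HNO3) used = 0.2454 x 0.02072 = 0.005085 mol, which equals the excess n(KOH).
So n(KOH) consumed by the sample = 0.01568 - 0.005085 = 0.01060 mol.
n(C9H8O4) = 0.01060 / 2 = 0.005299 mol.
mass C9H8O4 = 0.005299 x 180.16 = 0.9546 g, so %C9H8O4 = 0.9546/1.2618 x 100 = 75.7%.

75.7%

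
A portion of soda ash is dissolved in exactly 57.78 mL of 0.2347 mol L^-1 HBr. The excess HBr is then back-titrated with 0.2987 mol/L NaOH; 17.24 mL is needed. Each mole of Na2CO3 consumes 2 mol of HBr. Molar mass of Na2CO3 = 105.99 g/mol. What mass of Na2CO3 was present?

0.446 g

Total n(HBr) added = 0.2347 x 0.05778 = 0.01356 mol.
n(NaOH) used = 0.2987 x 0.01724 = 0.005150 mol, which equals the excess n(HBr).
So n(HBr) consumed by the sample = 0.01356 - 0.005150 = 0.008411 mol.
n(Na2CO3) = 0.008411 / 2 = 0.004206 mol.
mass = 0.004206 mol x 105.99 g/mol = 0.446 g.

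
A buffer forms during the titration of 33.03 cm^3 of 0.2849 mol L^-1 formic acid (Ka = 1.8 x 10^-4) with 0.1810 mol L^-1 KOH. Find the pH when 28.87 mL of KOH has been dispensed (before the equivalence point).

3.84

Initial n(HCOOH) = 0.2849 x 0.03303 = 0.009410 mol.
n(KOH) added = 0.1810 x 0.02887 = 0.005225 mol, converting that many moles of HCOOH to HCOO-.
Remaining n(HCOOH) = 0.004185 mol; n(HCOO-) = 0.005225 mol.
By Henderson-Hasselbalch, pH = pKa + log([A^-]/[HA]) = 3.74 + log(0.005225/0.004185) = 3.74 + (+0.10) = 3.84.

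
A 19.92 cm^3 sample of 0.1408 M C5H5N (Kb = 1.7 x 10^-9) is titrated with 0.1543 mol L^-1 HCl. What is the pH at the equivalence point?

3.18

n(C5H5N) = 0.1408 x 0.01992 = 0.002805 mol; V(HCl) at equivalence = 0.002805/0.1543 = 0.01818 L.
At equivalence the base is fully converted to C5H5NH+; total volume = 0.03810 L, so [C5H5NH+] = 0.002805/0.03810 = 0.07362 M.
Ka(C5H5NH+) = Kw/Kb = 1.0e-14 / 1.7 x 10^-9 = 5.88e-6.
[H^+] = sqrt(Ka x [C5H5NH+]) = sqrt(5.88e-6 x 0.07362) = 0.000658 M.
pH = -log(0.000658) = 3.18.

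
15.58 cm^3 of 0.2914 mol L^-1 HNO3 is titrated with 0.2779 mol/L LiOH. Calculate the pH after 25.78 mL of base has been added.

12.80

n(acid) = 0.2914 x 0.01558 = 0.004540 mol; n(LiOH) added = 0.2779 x 0.02578 = 0.007164 mol.
Base is in excess by 0.007164 - 0.004540 = 0.002624 mol in a total volume of 0.04136 L.
[OH^-] = 0.002624/0.04136 = 0.06345 M, so pOH = 1.20 and pH = 14.00 - 1.20 = 12.80.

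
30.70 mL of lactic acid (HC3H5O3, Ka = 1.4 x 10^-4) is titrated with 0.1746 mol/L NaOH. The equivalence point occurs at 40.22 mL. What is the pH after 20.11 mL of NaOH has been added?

3.85

20.11 mL is exactly half the equivalence volume (40.22/2), i.e. the half-equivalence point.
There, n(HA) = n(A^-), so pH = pKa = -log(1.4 x 10^-4) = 3.85.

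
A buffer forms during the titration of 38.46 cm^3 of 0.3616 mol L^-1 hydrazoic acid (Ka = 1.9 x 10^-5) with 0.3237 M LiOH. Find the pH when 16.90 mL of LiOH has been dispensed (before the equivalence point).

Initial n(HN3) = 0.3616 x 0.03846 = 0.01391 mol.
n(LiOH) added = 0.3237 x 0.01690 = 0.005471 mol, converting that many moles of HN3 to N3-.
Remaining n(HN3) = 0.008437 mol; n(N3-) = 0.005471 mol.
By Henderson-Hasselbalch, pH = pKa + log([A^-]/[HA]) = 4.72 + log(0.005471/0.008437) = 4.72 + (-0.19) = 4.53.

4.53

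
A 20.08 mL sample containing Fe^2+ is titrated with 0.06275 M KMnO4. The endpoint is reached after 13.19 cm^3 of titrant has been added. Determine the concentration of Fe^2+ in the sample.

n(KMnO4) = 0.06275 x 0.01319 = 0.0008277 mol.
From the balanced equation, 1 mol KMnO4 reacts with 5 mol Fe^2+, so n(Fe^2+) = 0.0008277 x 5/1 = 0.004138 mol.
[Fe^2+] = 0.004138 / 0.02008 L = 0.206 M.

0.206 M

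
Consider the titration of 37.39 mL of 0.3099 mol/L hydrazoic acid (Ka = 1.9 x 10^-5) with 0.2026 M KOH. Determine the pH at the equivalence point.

8.90

n(HN3) = 0.3099 x 0.03739 = 0.01159 mol; V(KOH) at equivalence = 0.01159/0.2026 = 0.05719 L.
At equivalence all the acid is converted to N3-; total volume = 0.03739 + 0.05719 = 0.09458 L, so [N3-] = 0.01159/0.09458 = 0.1225 M.
Kb = Kw/Ka = 1.0e-14 / 1.9 x 10^-5 = 5.26e-10.
[OH^-] = sqrt(Kb x [N3-]) = sqrt(5.26e-10 x 0.1225) = 8.03e-6 M.
pOH = 5.10, so pH = 14.00 - 5.10 = 8.90.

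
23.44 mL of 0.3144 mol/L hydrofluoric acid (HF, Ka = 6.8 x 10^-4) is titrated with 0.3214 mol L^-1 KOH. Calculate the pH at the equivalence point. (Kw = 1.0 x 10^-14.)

n(HF) = 0.3144 x 0.02344 = 0.007370 mol; V(KOH) at equivalence = 0.007370/0.3214 = 0.02293 L.
At equivalence all the acid is converted to F-; total volume = 0.02344 + 0.02293 = 0.04637 L, so [F-] = 0.007370/0.04637 = 0.1589 M.
Kb = Kw/Ka = 1.0e-14 / 6.8 x 10^-4 = 1.47e-11.
[OH^-] = sqrt(Kb x [F-]) = sqrt(1.47e-11 x 0.1589) = 1.53e-6 M.
pOH = 5.82, so pH = 14.00 - 5.82 = 8.18.

8.18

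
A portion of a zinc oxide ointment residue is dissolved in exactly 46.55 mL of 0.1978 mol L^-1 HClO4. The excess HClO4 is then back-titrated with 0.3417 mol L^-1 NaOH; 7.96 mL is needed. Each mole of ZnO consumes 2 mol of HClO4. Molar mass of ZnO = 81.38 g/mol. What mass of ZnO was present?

Total n(HClO4) added = 0.1978 x 0.04655 = 0.009208 mol.
n(NaOH) used = 0.3417 x 0.007960 = 0.002720 mol, which equals the excess n(HClO4).
So n(HClO4) consumed by the sample = 0.009208 - 0.002720 = 0.006488 mol.
n(ZnO) = 0.006488 / 2 = 0.003244 mol.
mass = 0.003244 mol x 81.38 g/mol = 0.264 g.

0.264 g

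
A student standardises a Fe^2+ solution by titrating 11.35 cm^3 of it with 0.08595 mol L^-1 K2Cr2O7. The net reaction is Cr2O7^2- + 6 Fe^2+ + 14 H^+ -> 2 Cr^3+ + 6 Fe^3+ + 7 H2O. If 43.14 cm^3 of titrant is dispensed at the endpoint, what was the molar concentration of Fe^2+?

n(K2Cr2O7) = 0.08595 x 0.04314 = 0.003708 mol.
From the balanced equation, 1 mol K2Cr2O7 reacts with 6 mol Fe^2+, so n(Fe^2+) = 0.003708 x 6/1 = 0.02225 mol.
[Fe^2+] = 0.02225 / 0.01135 L = 1.96 M.

1.96 M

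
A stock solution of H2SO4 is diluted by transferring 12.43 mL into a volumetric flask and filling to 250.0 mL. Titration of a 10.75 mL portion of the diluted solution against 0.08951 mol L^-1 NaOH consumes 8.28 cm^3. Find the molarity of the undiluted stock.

n(NaOH) = 0.08951 x 0.008280 = 0.0007411 mol.
n(H2SO4) in the aliquot = 0.0007411 x 1/2 = 0.0003706 mol.
[diluted H2SO4] = 0.0003706 / 0.01075 = 0.03447 M.
Dilution factor = 250.0/12.43 = 20.11, so [stock] = 0.03447 x 20.11 = 0.693 M.

0.693 M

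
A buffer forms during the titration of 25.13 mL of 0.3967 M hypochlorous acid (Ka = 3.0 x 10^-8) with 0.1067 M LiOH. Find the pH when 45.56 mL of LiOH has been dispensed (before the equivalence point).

7.50

Initial n(HClO) = 0.3967 x 0.02513 = 0.009969 mol.
n(LiOH) added = 0.1067 x 0.04556 = 0.004861 mol, converting that many moles of HClO to ClO-.
Remaining n(HClO) = 0.005108 mol; n(ClO-) = 0.004861 mol.
By Henderson-Hasselbalch, pH = pKa + log([A^-]/[HA]) = 7.52 + log(0.004861/0.005108) = 7.52 + (-0.02) = 7.50.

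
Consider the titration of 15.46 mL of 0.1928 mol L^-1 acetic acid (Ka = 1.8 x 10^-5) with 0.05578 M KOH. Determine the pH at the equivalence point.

8.69

n(CH3COOH) = 0.1928 x 0.01546 = 0.002981 mol; V(KOH) at equivalence = 0.002981/0.05578 = 0.05344 L.
At equivalence all the acid is converted to CH3COO-; total volume = 0.01546 + 0.05344 = 0.06890 L, so [CH3COO-] = 0.002981/0.06890 = 0.04326 M.
Kb = Kw/Ka = 1.0e-14 / 1.8 x 10^-5 = 5.56e-10.
[OH^-] = sqrt(Kb x [CH3COO-]) = sqrt(5.56e-10 x 0.04326) = 4.90e-6 M.
pOH = 5.31, so pH = 14.00 - 5.31 = 8.69.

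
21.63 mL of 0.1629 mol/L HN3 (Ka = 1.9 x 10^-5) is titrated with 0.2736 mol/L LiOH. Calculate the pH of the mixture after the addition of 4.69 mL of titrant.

Initial n(HN3) = 0.1629 x 0.02163 = 0.003524 mol.
n(LiOH) added = 0.2736 x 0.004690 = 0.001283 mol, converting that many moles of HN3 to N3-.
Remaining n(HN3) = 0.002240 mol; n(N3-) = 0.001283 mol.
By Henderson-Hasselbalch, pH = pKa + log([A^-]/[HA]) = 4.72 + log(0.001283/0.002240) = 4.72 + (-0.24) = 4.48.

4.48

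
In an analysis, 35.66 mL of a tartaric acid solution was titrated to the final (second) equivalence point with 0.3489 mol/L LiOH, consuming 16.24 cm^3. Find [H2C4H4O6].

n(LiOH) = 0.3489 x 0.01624 = 0.005666 mol.
At the final (second) equivalence point, 2 mol OH^- react per mol H2C4H4O6, so n(H2C4H4O6) = 0.005666 / 2 = 0.002833 mol.
[H2C4H4O6] = 0.002833 / 0.03566 L = 0.0794 M.

0.0794 M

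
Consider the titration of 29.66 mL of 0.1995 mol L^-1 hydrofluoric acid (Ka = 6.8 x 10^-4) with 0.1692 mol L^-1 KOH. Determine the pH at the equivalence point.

n(HF) = 0.1995 x 0.02966 = 0.005917 mol; V(KOH) at equivalence = 0.005917/0.1692 = 0.03497 L.
At equivalence all the acid is converted to F-; total volume = 0.02966 + 0.03497 = 0.06463 L, so [F-] = 0.005917/0.06463 = 0.09155 M.
Kb = Kw/Ka = 1.0e-14 / 6.8 x 10^-4 = 1.47e-11.
[OH^-] = sqrt(Kb x [F-]) = sqrt(1.47e-11 x 0.09155) = 1.16e-6 M.
pOH = 5.94, so pH = 14.00 - 5.94 = 8.06.

8.06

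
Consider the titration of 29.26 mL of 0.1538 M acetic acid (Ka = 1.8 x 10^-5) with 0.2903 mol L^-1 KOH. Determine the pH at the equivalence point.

n(CH3COOH) = 0.1538 x 0.02926 = 0.004500 mol; V(KOH) at equivalence = 0.004500/0.2903 = 0.01550 L.
At equivalence all the acid is converted to CH3COO-; total volume = 0.02926 + 0.01550 = 0.04476 L, so [CH3COO-] = 0.004500/0.04476 = 0.1005 M.
Kb = Kw/Ka = 1.0e-14 / 1.8 x 10^-5 = 5.56e-10.
[OH^-] = sqrt(Kb x [CH3COO-]) = sqrt(5.56e-10 x 0.1005) = 7.47e-6 M.
pOH = 5.13, so pH = 14.00 - 5.13 = 8.87.

8.87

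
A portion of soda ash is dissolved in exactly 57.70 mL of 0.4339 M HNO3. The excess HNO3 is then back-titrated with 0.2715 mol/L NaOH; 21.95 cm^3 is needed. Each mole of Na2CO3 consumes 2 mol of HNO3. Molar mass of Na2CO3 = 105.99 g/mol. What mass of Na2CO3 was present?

Total n(HNO3) added = 0.4339 x 0.05770 = 0.02504 mol.
n(NaOH) used = 0.2715 x 0.02195 = 0.005959 mol, which equals the excess n(HNO3).
So n(HNO3) consumed by the sample = 0.02504 - 0.005959 = 0.01908 mol.
n(Na2CO3) = 0.01908 / 2 = 0.009538 mol.
mass = 0.009538 mol x 105.99 g/mol = 1.01 g.

1.01 g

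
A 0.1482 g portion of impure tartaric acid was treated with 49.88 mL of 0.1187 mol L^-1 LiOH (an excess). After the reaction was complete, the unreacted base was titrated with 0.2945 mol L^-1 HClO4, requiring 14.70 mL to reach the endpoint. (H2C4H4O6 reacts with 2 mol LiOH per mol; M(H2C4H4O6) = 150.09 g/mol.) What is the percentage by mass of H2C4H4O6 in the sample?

Total n(LiOH) added = 0.1187 x 0.04988 = 0.005921 mol.
n(HClO4) used = 0.2945 x 0.01470 = 0.004329 mol, which equals the excess n(LiOH).
So n(LiOH) consumed by the sample = 0.005921 - 0.004329 = 0.001592 mol.
n(H2C4H4O6) = 0.001592 / 2 = 0.0007958 mol.
mass H2C4H4O6 = 0.0007958 x 150.09 = 0.1194 g, so %H2C4H4O6 = 0.1194/0.1482 x 100 = 80.6%.

80.6%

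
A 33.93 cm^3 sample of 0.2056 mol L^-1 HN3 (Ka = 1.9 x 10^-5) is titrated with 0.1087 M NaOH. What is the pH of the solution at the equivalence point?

8.79

n(HN3) = 0.2056 x 0.03393 = 0.006976 mol; V(NaOH) at equivalence = 0.006976/0.1087 = 0.06418 L.
At equivalence all the acid is converted to N3-; total volume = 0.03393 + 0.06418 = 0.09811 L, so [N3-] = 0.006976/0.09811 = 0.07111 M.
Kb = Kw/Ka = 1.0e-14 / 1.9 x 10^-5 = 5.26e-10.
[OH^-] = sqrt(Kb x [N3-]) = sqrt(5.26e-10 x 0.07111) = 6.12e-6 M.
pOH = 5.21, so pH = 14.00 - 5.21 = 8.79.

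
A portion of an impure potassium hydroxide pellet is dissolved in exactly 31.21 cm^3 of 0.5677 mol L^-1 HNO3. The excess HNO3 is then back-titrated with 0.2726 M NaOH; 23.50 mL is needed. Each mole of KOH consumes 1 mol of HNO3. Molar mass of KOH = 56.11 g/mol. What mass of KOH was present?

Total n(HNO3) added = 0.5677 x 0.03121 = 0.01772 mol.
n(NaOH) used = 0.2726 x 0.02350 = 0.006406 mol, which equals the excess n(HNO3).
So n(HNO3) consumed by the sample = 0.01772 - 0.006406 = 0.01131 mol.
n(KOH) = 0.01131 / 1 = 0.01131 mol.
mass = 0.01131 mol x 56.11 g/mol = 0.635 g.

0.635 g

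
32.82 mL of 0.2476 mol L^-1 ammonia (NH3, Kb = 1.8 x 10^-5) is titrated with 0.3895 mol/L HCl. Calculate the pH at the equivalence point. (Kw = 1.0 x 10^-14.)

n(NH3) = 0.2476 x 0.03282 = 0.008126 mol; V(HCl) at equivalence = 0.008126/0.3895 = 0.02086 L.
At equivalence the base is fully converted to NH4+; total volume = 0.05368 L, so [NH4+] = 0.008126/0.05368 = 0.1514 M.
Ka(NH4+) = Kw/Kb = 1.0e-14 / 1.8 x 10^-5 = 5.56e-10.
[H^+] = sqrt(Ka x [NH4+]) = sqrt(5.56e-10 x 0.1514) = 9.17e-6 M.
pH = -log(9.17e-6) = 5.04.

5.04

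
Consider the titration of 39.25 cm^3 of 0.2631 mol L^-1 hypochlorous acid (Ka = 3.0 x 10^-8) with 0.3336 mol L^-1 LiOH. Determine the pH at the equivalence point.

n(HClO) = 0.2631 x 0.03925 = 0.01033 mol; V(LiOH) at equivalence = 0.01033/0.3336 = 0.03096 L.
At equivalence all the acid is converted to ClO-; total volume = 0.03925 + 0.03096 = 0.07021 L, so [ClO-] = 0.01033/0.07021 = 0.1471 M.
Kb = Kw/Ka = 1.0e-14 / 3.0 x 10^-8 = 3.33e-7.
[OH^-] = sqrt(Kb x [ClO-]) = sqrt(3.33e-7 x 0.1471) = 0.000221 M.
pOH = 3.65, so pH = 14.00 - 3.65 = 10.35.

10.35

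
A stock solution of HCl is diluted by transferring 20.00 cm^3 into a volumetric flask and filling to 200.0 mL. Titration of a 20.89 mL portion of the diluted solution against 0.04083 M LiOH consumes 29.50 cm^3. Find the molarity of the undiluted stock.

n(LiOH) = 0.04083 x 0.02950 = 0.001204 mol.
n(HCl) in the aliquot = 0.001204 mol.
[diluted HCl] = 0.001204 / 0.02089 = 0.05766 M.
Dilution factor = 200.0/20.00 = 10.00, so [stock] = 0.05766 x 10.00 = 0.577 M.

0.577 M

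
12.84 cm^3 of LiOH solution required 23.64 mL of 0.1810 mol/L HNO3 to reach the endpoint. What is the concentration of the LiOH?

0.333 M

n(HNO3) delivered = 0.1810 x 0.02364 = 0.004279 mol.
For a 1:1 reaction, n(LiOH) = 0.004279 mol.
[LiOH] = 0.004279 mol / 0.01284 L = 0.333 M.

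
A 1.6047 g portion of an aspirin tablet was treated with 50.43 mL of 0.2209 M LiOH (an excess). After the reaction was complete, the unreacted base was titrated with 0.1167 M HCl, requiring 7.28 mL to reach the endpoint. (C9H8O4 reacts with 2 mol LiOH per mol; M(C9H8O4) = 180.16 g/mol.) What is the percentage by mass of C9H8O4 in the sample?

57.8%

Total n(LiOH) added = 0.2209 x 0.05043 = 0.01114 mol.
n(HCl) used = 0.1167 x 0.007280 = 0.0008496 mol, which equals the excess n(LiOH).
So n(LiOH) consumed by the sample = 0.01114 - 0.0008496 = 0.01029 mol.
n(C9H8O4) = 0.01029 / 2 = 0.005145 mol.
mass C9H8O4 = 0.005145 x 180.16 = 0.9270 g, so %C9H8O4 = 0.9270/1.6047 x 100 = 57.8%.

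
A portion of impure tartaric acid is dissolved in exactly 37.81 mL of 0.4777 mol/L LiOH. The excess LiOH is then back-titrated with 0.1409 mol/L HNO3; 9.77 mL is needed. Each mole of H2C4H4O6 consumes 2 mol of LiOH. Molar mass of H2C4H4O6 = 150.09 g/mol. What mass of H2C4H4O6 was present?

Total n(LiOH) added = 0.4777 x 0.03781 = 0.01806 mol.
n(HNO3) used = 0.1409 x 0.009770 = 0.001377 mol, which equals the excess n(LiOH).
So n(LiOH) consumed by the sample = 0.01806 - 0.001377 = 0.01669 mol.
n(H2C4H4O6) = 0.01669 / 2 = 0.008343 mol.
mass = 0.008343 mol x 150.09 g/mol = 1.25 g.

1.25 g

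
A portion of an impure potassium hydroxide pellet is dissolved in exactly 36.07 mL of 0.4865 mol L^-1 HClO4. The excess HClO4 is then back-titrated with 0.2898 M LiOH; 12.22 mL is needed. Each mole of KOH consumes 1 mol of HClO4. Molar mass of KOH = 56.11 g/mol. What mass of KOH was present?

Total n(HClO4) added = 0.4865 x 0.03607 = 0.01755 mol.
n(LiOH) used = 0.2898 x 0.01222 = 0.003541 mol, which equals the excess n(HClO4).
So n(HClO4) consumed by the sample = 0.01755 - 0.003541 = 0.01401 mol.
n(KOH) = 0.01401 / 1 = 0.01401 mol.
mass = 0.01401 mol x 56.11 g/mol = 0.786 g.

0.786 g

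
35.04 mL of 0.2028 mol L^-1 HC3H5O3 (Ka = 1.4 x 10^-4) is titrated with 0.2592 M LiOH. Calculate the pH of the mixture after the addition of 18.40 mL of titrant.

4.16

Initial n(HC3H5O3) = 0.2028 x 0.03504 = 0.007106 mol.
n(LiOH) added = 0.2592 x 0.01840 = 0.004769 mol, converting that many moles of HC3H5O3 to C3H5O3-.
Remaining n(HC3H5O3) = 0.002337 mol; n(C3H5O3-) = 0.004769 mol.
By Henderson-Hasselbalch, pH = pKa + log([A^-]/[HA]) = 3.85 + log(0.004769/0.002337) = 3.85 + (+0.31) = 4.16.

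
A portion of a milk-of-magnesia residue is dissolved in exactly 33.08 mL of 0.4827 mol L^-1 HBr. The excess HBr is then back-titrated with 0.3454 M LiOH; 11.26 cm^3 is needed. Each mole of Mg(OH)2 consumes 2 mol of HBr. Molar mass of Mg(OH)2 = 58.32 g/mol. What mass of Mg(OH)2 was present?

0.352 g

Total n(HBr) added = 0.4827 x 0.03308 = 0.01597 mol.
n(LiOH) used = 0.3454 x 0.01126 = 0.003889 mol, which equals the excess n(HBr).
So n(HBr) consumed by the sample = 0.01597 - 0.003889 = 0.01208 mol.
n(Mg(OH)2) = 0.01208 / 2 = 0.006039 mol.
mass = 0.006039 mol x 58.32 g/mol = 0.352 g.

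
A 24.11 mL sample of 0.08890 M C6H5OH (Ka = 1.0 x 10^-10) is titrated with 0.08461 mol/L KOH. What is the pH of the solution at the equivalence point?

n(C6H5OH) = 0.08890 x 0.02411 = 0.002143 mol; V(KOH) at equivalence = 0.002143/0.08461 = 0.02533 L.
At equivalence all the acid is converted to C6H5O-; total volume = 0.02411 + 0.02533 = 0.04944 L, so [C6H5O-] = 0.002143/0.04944 = 0.04335 M.
Kb = Kw/Ka = 1.0e-14 / 1.0 x 10^-10 = 0.000100.
[OH^-] = sqrt(Kb x [C6H5O-]) = sqrt(0.000100 x 0.04335) = 0.00208 M.
pOH = 2.68, so pH = 14.00 - 2.68 = 11.32.

11.32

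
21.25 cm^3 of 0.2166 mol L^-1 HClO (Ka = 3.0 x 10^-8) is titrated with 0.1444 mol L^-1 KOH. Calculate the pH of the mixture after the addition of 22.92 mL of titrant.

7.93

Initial n(HClO) = 0.2166 x 0.02125 = 0.004603 mol.
n(KOH) added = 0.1444 x 0.02292 = 0.003310 mol, converting that many moles of HClO to ClO-.
Remaining n(HClO) = 0.001293 mol; n(ClO-) = 0.003310 mol.
By Henderson-Hasselbalch, pH = pKa + log([A^-]/[HA]) = 7.52 + log(0.003310/0.001293) = 7.52 + (+0.41) = 7.93.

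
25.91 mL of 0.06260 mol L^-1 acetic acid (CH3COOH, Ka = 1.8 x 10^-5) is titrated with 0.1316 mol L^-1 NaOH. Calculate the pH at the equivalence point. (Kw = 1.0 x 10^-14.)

n(CH3COOH) = 0.06260 x 0.02591 = 0.001622 mol; V(NaOH) at equivalence = 0.001622/0.1316 = 0.01232 L.
At equivalence all the acid is converted to CH3COO-; total volume = 0.02591 + 0.01232 = 0.03823 L, so [CH3COO-] = 0.001622/0.03823 = 0.04242 M.
Kb = Kw/Ka = 1.0e-14 / 1.8 x 10^-5 = 5.56e-10.
[OH^-] = sqrt(Kb x [CH3COO-]) = sqrt(5.56e-10 x 0.04242) = 4.85e-6 M.
pOH = 5.31, so pH = 14.00 - 5.31 = 8.69.

8.69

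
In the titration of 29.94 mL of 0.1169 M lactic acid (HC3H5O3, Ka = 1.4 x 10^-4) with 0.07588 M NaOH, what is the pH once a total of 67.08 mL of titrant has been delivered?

12.21

n(acid) = 0.1169 x 0.02994 = 0.003500 mol; n(NaOH) added = 0.07588 x 0.06708 = 0.005090 mol.
Base is in excess by 0.005090 - 0.003500 = 0.001590 mol in a total volume of 0.09702 L.
[OH^-] = 0.001590/0.09702 = 0.01639 M, so pOH = 1.79 and pH = 14.00 - 1.79 = 12.21.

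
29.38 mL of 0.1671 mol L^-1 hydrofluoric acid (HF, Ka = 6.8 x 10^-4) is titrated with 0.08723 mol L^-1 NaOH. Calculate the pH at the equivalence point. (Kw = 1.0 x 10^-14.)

n(HF) = 0.1671 x 0.02938 = 0.004909 mol; V(NaOH) at equivalence = 0.004909/0.08723 = 0.05628 L.
At equivalence all the acid is converted to F-; total volume = 0.02938 + 0.05628 = 0.08566 L, so [F-] = 0.004909/0.08566 = 0.05731 M.
Kb = Kw/Ka = 1.0e-14 / 6.8 x 10^-4 = 1.47e-11.
[OH^-] = sqrt(Kb x [F-]) = sqrt(1.47e-11 x 0.05731) = 9.18e-7 M.
pOH = 6.04, so pH = 14.00 - 6.04 = 7.96.

7.96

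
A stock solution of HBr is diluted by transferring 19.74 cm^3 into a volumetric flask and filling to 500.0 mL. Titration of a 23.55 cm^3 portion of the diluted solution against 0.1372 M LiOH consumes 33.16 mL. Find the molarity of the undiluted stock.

4.89 M

n(LiOH) = 0.1372 x 0.03316 = 0.004550 mol.
n(HBr) in the aliquot = 0.004550 mol.
[diluted HBr] = 0.004550 / 0.02355 = 0.1932 M.
Dilution factor = 500.0/19.74 = 25.33, so [stock] = 0.1932 x 25.33 = 4.89 M.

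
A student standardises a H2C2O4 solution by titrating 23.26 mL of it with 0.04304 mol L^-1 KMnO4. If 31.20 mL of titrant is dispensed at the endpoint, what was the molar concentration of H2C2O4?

n(KMnO4) = 0.04304 x 0.03120 = 0.001343 mol.
From the balanced equation, 2 mol KMnO4 reacts with 5 mol H2C2O4, so n(H2C2O4) = 0.001343 x 5/2 = 0.003357 mol.
[H2C2O4] = 0.003357 / 0.02326 L = 0.144 M.

0.144 M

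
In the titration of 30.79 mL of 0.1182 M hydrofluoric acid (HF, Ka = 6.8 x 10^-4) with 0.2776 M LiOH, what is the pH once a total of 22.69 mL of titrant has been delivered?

n(acid) = 0.1182 x 0.03079 = 0.003639 mol; n(LiOH) added = 0.2776 x 0.02269 = 0.006299 mol.
Base is in excess by 0.006299 - 0.003639 = 0.002659 mol in a total volume of 0.05348 L.
[OH^-] = 0.002659/0.05348 = 0.04973 M, so pOH = 1.30 and pH = 14.00 - 1.30 = 12.70.

12.70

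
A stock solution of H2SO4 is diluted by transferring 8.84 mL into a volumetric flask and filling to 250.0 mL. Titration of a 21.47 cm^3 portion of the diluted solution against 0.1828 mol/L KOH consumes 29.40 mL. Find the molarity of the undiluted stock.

3.54 M

n(KOH) = 0.1828 x 0.02940 = 0.005374 mol.
n(H2SO4) in the aliquot = 0.005374 x 1/2 = 0.002687 mol.
[diluted H2SO4] = 0.002687 / 0.02147 = 0.1252 M.
Dilution factor = 250.0/8.840 = 28.28, so [stock] = 0.1252 x 28.28 = 3.54 M.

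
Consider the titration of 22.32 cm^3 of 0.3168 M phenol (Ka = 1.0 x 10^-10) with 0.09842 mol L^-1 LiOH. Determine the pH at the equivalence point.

n(C6H5OH) = 0.3168 x 0.02232 = 0.007071 mol; V(LiOH) at equivalence = 0.007071/0.09842 = 0.07184 L.
At equivalence all the acid is converted to C6H5O-; total volume = 0.02232 + 0.07184 = 0.09416 L, so [C6H5O-] = 0.007071/0.09416 = 0.07509 M.
Kb = Kw/Ka = 1.0e-14 / 1.0 x 10^-10 = 0.000100.
[OH^-] = sqrt(Kb x [C6H5O-]) = sqrt(0.000100 x 0.07509) = 0.00274 M.
pOH = 2.56, so pH = 14.00 - 2.56 = 11.44.

11.44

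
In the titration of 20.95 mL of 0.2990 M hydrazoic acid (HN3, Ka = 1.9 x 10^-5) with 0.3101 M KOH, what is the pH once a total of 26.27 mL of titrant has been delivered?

12.60

n(acid) = 0.2990 x 0.02095 = 0.006264 mol; n(KOH) added = 0.3101 x 0.02627 = 0.008146 mol.
Base is in excess by 0.008146 - 0.006264 = 0.001882 mol in a total volume of 0.04722 L.
[OH^-] = 0.001882/0.04722 = 0.03986 M, so pOH = 1.40 and pH = 14.00 - 1.40 = 12.60.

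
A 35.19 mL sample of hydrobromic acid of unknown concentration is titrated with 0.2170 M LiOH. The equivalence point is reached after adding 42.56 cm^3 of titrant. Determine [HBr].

0.262 M

n(LiOH) delivered = 0.2170 x 0.04256 = 0.009236 mol.
For a 1:1 reaction, n(HBr) = 0.009236 mol.
[HBr] = 0.009236 mol / 0.03519 L = 0.262 M.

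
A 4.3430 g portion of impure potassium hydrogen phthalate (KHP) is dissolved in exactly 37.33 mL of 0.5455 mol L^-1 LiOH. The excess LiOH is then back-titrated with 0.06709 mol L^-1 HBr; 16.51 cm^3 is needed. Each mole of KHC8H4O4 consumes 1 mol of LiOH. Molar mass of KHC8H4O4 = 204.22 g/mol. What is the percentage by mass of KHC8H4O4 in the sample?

90.5%

Total n(LiOH) added = 0.5455 x 0.03733 = 0.02036 mol.
n(HBr) used = 0.06709 x 0.01651 = 0.001108 mol, which equals the excess n(LiOH).
So n(LiOH) consumed by the sample = 0.02036 - 0.001108 = 0.01926 mol.
n(KHC8H4O4) = 0.01926 / 1 = 0.01926 mol.
mass KHC8H4O4 = 0.01926 x 204.22 = 3.932 g, so %KHC8H4O4 = 3.932/4.3430 x 100 = 90.5%.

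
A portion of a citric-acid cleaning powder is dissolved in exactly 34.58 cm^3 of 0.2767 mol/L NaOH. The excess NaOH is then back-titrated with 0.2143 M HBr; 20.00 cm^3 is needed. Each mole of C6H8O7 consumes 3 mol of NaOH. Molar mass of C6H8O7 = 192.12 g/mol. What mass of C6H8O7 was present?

Total n(NaOH) added = 0.2767 x 0.03458 = 0.009568 mol.
n(HBr) used = 0.2143 x 0.02000 = 0.004286 mol, which equals the excess n(NaOH).
So n(NaOH) consumed by the sample = 0.009568 - 0.004286 = 0.005282 mol.
n(C6H8O7) = 0.005282 / 3 = 0.001761 mol.
mass = 0.001761 mol x 192.12 g/mol = 0.338 g.

0.338 g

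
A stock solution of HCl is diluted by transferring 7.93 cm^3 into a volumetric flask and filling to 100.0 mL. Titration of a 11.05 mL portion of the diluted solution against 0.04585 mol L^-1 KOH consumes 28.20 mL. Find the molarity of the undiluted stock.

n(KOH) = 0.04585 x 0.02820 = 0.001293 mol.
n(HCl) in the aliquot = 0.001293 mol.
[diluted HCl] = 0.001293 / 0.01105 = 0.1170 M.
Dilution factor = 100.0/7.930 = 12.61, so [stock] = 0.1170 x 12.61 = 1.48 M.

1.48 M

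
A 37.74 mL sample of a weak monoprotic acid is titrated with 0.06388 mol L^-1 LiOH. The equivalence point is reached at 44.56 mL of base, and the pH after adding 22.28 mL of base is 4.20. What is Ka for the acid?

22.28 mL is half of the equivalence volume, so this is the half-equivalence point where [HA] = [A^-].
At half-equivalence pH = pKa, so pKa = 4.20.
Ka = 10^(-4.20) = 6.3 x 10^-5.

6.3 x 10^-5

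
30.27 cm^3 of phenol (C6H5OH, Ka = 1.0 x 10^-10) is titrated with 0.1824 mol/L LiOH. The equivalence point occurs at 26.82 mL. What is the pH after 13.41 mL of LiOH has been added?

13.41 mL is exactly half the equivalence volume (26.82/2), i.e. the half-equivalence point.
There, n(HA) = n(A^-), so pH = pKa = -log(1.0 x 10^-10) = 10.00.

10.00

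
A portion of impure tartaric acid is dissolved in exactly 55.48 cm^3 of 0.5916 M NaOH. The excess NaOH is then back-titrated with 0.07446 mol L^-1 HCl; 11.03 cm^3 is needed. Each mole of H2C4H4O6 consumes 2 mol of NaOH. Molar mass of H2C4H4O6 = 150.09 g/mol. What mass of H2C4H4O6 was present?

2.40 g

Total n(NaOH) added = 0.5916 x 0.05548 = 0.03282 mol.
n(HCl) used = 0.07446 x 0.01103 = 0.0008213 mol, which equals the excess n(NaOH).
So n(NaOH) consumed by the sample = 0.03282 - 0.0008213 = 0.03200 mol.
n(H2C4H4O6) = 0.03200 / 2 = 0.01600 mol.
mass = 0.01600 mol x 150.09 g/mol = 2.40 g.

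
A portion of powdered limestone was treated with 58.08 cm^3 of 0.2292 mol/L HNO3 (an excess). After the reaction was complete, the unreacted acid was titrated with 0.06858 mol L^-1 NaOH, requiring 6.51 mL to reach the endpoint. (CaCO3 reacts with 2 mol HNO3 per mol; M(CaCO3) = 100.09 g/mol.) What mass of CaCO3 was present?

0.644 g

Total n(HNO3) added = 0.2292 x 0.05808 = 0.01331 mol.
n(NaOH) used = 0.06858 x 0.006510 = 0.0004465 mol, which equals the excess n(HNO3).
So n(HNO3) consumed by the sample = 0.01331 - 0.0004465 = 0.01287 mol.
n(CaCO3) = 0.01287 / 2 = 0.006433 mol.
mass = 0.006433 mol x 100.09 g/mol = 0.644 g.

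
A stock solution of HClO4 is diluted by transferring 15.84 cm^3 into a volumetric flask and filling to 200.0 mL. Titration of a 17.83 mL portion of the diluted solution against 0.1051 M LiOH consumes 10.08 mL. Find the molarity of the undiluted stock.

0.750 M

n(LiOH) = 0.1051 x 0.01008 = 0.001059 mol.
n(HClO4) in the aliquot = 0.001059 mol.
[diluted HClO4] = 0.001059 / 0.01783 = 0.05942 M.
Dilution factor = 200.0/15.84 = 12.63, so [stock] = 0.05942 x 12.63 = 0.750 M.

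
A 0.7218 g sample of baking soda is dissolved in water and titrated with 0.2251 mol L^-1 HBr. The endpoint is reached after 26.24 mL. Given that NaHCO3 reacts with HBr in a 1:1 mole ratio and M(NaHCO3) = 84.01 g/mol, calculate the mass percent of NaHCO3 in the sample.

68.7%

n(HBr) = 0.2251 x 0.02624 = 0.005907 mol.
n(NaHCO3) = 0.005907 / 1 = 0.005907 mol.
mass of NaHCO3 = 0.005907 x 84.01 = 0.4962 g.
% purity = 0.4962 / 0.7218 x 100 = 68.7%.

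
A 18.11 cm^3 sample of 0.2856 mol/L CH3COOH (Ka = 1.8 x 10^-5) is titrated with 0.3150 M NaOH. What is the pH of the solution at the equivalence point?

n(CH3COOH) = 0.2856 x 0.01811 = 0.005172 mol; V(NaOH) at equivalence = 0.005172/0.3150 = 0.01642 L.
At equivalence all the acid is converted to CH3COO-; total volume = 0.01811 + 0.01642 = 0.03453 L, so [CH3COO-] = 0.005172/0.03453 = 0.1498 M.
Kb = Kw/Ka = 1.0e-14 / 1.8 x 10^-5 = 5.56e-10.
[OH^-] = sqrt(Kb x [CH3COO-]) = sqrt(5.56e-10 x 0.1498) = 9.12e-6 M.
pOH = 5.04, so pH = 14.00 - 5.04 = 8.96.

8.96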